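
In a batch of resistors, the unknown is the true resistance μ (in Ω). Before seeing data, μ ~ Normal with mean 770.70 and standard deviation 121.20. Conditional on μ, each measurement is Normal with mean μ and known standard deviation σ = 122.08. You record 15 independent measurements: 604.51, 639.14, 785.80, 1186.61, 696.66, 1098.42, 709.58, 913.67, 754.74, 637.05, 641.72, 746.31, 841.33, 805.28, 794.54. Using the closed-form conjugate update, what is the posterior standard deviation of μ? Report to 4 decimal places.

For Normal data with known variance σ², a Normal(μ₀, σ₀²) prior on μ is conjugate. Posterior precision = 1/σ₀² + n/σ²; posterior mean is the precision-weighted average of μ₀ and x̄.
σ₀² = 121.20² = 14689.44, σ² = 122.08² = 14903.5264; σ² + n·σ₀² = 14903.5264 + 15·14689.44 = 235245.1264.
Posterior precision = 1/σ₀² + n/σ² = 1/14689.44 + 15/14903.5264 = (σ² + n·σ₀²)/(σ₀²σ²) = 235245.1264/(14689.44·14903.5264); posterior variance σₙ² = σ₀²σ²/(σ² + n·σ₀²) = 14689.44·14903.5264/235245.1264 = 930.622709.
Posterior SD = √σₙ² = √(14689.44·14903.5264/235245.1264) = 30.5061.

30.5061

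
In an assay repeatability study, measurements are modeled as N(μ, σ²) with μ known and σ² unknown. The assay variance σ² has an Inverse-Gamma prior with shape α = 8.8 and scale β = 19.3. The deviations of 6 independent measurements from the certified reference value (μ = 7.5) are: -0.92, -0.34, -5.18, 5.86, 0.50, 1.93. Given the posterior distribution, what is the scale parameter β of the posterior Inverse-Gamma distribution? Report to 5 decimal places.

52.35445

With known mean μ and an Inverse-Gamma(α, β) prior on σ², the Normal likelihood is conjugate: posterior is Inv-Gamma(α + n/2, β + Σ(xᵢ−μ)²/2).
Σ(xᵢ−μ)² = (-0.92)² + (-0.34)² + (-5.18)² + (5.86)² + (0.50)² + (1.93)² = 66.1089.
Posterior: Inv-Gamma(8.8 + 6/2, 19.3 + 66.1089/2) = Inv-Gamma(11.80, 52.35445).
Posterior β = 52.35445.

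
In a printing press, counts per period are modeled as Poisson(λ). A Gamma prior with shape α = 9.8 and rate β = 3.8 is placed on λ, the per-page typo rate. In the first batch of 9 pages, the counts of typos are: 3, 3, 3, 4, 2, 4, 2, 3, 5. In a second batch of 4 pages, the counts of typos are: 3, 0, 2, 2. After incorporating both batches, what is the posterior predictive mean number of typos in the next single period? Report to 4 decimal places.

2.7262

With a Gamma(shape α, rate β) prior, the Poisson likelihood is conjugate: the posterior is Gamma(α + ΣXᵢ, β + n).
Batch 1: sum of counts S = 29 over n = 9 pages.
After batch 1: Gamma(α+S, β+n) = Gamma(9.8+29, 3.8+9) = Gamma(38.8, 12.8).
Batch 2: sum of counts S = 7 over n = 4 pages.
After batch 2: Gamma(α+S, β+n) = Gamma(38.8+7, 12.8+4) = Gamma(45.8, 16.8).
The predictive distribution for one future period is NegBinom with mean α/β = 2.7262.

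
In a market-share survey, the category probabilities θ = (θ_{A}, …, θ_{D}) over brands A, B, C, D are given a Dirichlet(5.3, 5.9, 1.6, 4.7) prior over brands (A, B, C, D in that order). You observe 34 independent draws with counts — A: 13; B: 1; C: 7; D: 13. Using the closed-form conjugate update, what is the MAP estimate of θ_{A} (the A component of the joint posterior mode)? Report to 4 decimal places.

0.3642

The Dirichlet prior is conjugate to the Multinomial likelihood: each posterior αⱼ = prior αⱼ + observed count nⱼ.
Posterior concentration: (18.3, 6.9, 8.6, 17.7), total = 51.5.
Joint mode component: (α_{A}−1)/(Σα−K) = 17.3/47.5 = 0.3642.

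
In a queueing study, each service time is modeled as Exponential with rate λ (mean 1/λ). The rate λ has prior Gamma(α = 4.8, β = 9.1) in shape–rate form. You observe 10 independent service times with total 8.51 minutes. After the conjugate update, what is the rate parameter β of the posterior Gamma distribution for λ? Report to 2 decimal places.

With a Gamma(shape α, rate β) prior on the exponential rate λ, the posterior after n observations with total T = Σxᵢ is Gamma(α+n, β+T).
Posterior: Gamma(4.8+10, 9.1+8.51) = Gamma(14.8, 17.61).
Posterior β = 17.61.

17.61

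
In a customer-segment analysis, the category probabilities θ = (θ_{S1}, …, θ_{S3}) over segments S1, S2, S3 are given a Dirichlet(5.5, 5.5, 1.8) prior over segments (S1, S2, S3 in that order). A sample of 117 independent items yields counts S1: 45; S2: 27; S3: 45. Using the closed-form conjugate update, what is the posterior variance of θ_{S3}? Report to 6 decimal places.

0.001763

The Dirichlet prior is conjugate to the Multinomial likelihood: each posterior αⱼ = prior αⱼ + observed count nⱼ.
Posterior concentration: (50.5, 32.5, 46.8), total = 129.8.
Var[θ_j] = α_j(Σα−α_j)/((Σα)²(Σα+1)) = 46.8·83.0/(129.8²·130.8) = 0.001763.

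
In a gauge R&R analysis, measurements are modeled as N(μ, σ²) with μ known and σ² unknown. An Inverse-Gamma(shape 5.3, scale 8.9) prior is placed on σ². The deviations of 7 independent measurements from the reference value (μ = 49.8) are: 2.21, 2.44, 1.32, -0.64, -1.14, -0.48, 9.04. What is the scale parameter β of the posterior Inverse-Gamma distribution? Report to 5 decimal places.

With known mean μ and an Inverse-Gamma(α, β) prior on σ², the Normal likelihood is conjugate: posterior is Inv-Gamma(α + n/2, β + Σ(xᵢ−μ)²/2).
Σ(xᵢ−μ)² = (2.21)² + (2.44)² + (1.32)² + (-0.64)² + (-1.14)² + (-0.48)² + (9.04)² = 96.2413.
Posterior: Inv-Gamma(5.3 + 7/2, 8.9 + 96.2413/2) = Inv-Gamma(8.80, 57.02065).
Posterior β = 57.02065.

57.02065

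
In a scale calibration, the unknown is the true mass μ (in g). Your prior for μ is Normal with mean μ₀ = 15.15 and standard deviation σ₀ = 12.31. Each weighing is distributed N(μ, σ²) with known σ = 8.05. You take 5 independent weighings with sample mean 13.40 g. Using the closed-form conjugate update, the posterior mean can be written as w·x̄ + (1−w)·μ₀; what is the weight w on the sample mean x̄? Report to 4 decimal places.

0.9212

For Normal data with known variance σ², a Normal(μ₀, σ₀²) prior on μ is conjugate. Posterior precision = 1/σ₀² + n/σ²; posterior mean is the precision-weighted average of μ₀ and x̄.
σ₀² = 12.31² = 151.5361, σ² = 8.05² = 64.8025. Prior precision 1/σ₀² = 1/151.5361; data precision n/σ² = 5/64.8025.
w = (n/σ²)/(1/σ₀² + n/σ²) = n·σ₀²/(σ² + n·σ₀²) = 5·151.5361/(64.8025 + 5·151.5361) = 757.6805/822.483 = 0.9212.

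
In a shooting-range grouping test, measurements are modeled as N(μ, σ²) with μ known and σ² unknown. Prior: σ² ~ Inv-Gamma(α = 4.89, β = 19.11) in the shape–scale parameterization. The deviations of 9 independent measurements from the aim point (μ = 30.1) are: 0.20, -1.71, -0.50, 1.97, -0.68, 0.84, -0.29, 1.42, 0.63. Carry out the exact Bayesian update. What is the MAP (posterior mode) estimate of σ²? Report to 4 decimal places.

With known mean μ and an Inverse-Gamma(α, β) prior on σ², the Normal likelihood is conjugate: posterior is Inv-Gamma(α + n/2, β + Σ(xᵢ−μ)²/2).
Σ(xᵢ−μ)² = (0.20)² + (-1.71)² + (-0.50)² + (1.97)² + (-0.68)² + (0.84)² + (-0.29)² + (1.42)² + (0.63)² = 10.7604.
Posterior: Inv-Gamma(4.89 + 9/2, 19.11 + 10.7604/2) = Inv-Gamma(9.39, 24.49020).
Mode = β/(α+1) = 24.49020/10.39 = 2.3571.

2.3571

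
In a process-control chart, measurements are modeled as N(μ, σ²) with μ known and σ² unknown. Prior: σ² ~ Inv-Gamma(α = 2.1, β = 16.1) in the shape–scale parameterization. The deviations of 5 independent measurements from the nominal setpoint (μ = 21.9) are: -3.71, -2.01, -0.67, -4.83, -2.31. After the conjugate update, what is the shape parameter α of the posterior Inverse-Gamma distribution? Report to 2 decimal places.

With known mean μ and an Inverse-Gamma(α, β) prior on σ², the Normal likelihood is conjugate: posterior is Inv-Gamma(α + n/2, β + Σ(xᵢ−μ)²/2).
Σ(xᵢ−μ)² = (-3.71)² + (-2.01)² + (-0.67)² + (-4.83)² + (-2.31)² = 46.9181.
Posterior: Inv-Gamma(2.1 + 5/2, 16.1 + 46.9181/2) = Inv-Gamma(4.60, 39.55905).
Posterior α = 4.60.

4.60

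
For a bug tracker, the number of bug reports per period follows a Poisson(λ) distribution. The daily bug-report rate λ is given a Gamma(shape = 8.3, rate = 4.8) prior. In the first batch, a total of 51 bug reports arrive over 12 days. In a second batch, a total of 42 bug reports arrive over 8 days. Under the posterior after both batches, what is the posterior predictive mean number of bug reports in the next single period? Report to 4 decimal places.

4.0847

With a Gamma(shape α, rate β) prior, the Poisson likelihood is conjugate: the posterior is Gamma(α + ΣXᵢ, β + n).
After batch 1: Gamma(α+S, β+n) = Gamma(8.3+51, 4.8+12) = Gamma(59.3, 16.8).
After batch 2: Gamma(α+S, β+n) = Gamma(59.3+42, 16.8+8) = Gamma(101.3, 24.8).
The predictive distribution for one future period is NegBinom with mean α/β = 4.0847.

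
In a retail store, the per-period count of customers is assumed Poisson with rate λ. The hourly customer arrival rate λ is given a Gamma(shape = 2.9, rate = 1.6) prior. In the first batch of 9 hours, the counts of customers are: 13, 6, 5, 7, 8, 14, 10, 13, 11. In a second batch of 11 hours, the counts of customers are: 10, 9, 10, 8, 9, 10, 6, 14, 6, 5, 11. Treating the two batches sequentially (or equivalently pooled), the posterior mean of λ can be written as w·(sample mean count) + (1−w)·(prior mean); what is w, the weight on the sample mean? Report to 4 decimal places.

0.9259

With a Gamma(shape α, rate β) prior, the Poisson likelihood is conjugate: the posterior is Gamma(α + ΣXᵢ, β + n).
Total number of hours: n = 9 + 11 = 20.
Posterior mean = (α₀+S)/(β₀+n) = [n/(β₀+n)]·(S/n) + [β₀/(β₀+n)]·(α₀/β₀), so only n and β₀ enter the weight.
Weight on data w = n/(β₀+n) = 20/(1.6+20) = 20/21.6 = 0.9259.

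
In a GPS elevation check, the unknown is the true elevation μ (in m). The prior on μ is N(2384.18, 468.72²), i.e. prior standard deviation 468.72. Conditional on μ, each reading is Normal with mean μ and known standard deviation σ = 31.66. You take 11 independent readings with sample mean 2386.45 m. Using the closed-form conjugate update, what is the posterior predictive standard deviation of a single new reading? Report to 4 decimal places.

33.0672

For Normal data with known variance σ², a Normal(μ₀, σ₀²) prior on μ is conjugate. Posterior precision = 1/σ₀² + n/σ²; posterior mean is the precision-weighted average of μ₀ and x̄.
σ₀² = 468.72² = 219698.4384, σ² = 31.66² = 1002.3556; σ² + n·σ₀² = 1002.3556 + 11·219698.4384 = 2417685.178.
Posterior precision = 1/σ₀² + n/σ² = 1/219698.4384 + 11/1002.3556 = (σ² + n·σ₀²)/(σ₀²σ²) = 2417685.178/(219698.4384·1002.3556); posterior variance σₙ² = σ₀²σ²/(σ² + n·σ₀²) = 219698.4384·1002.3556/2417685.178 = 91.085457.
Predictive variance for one new observation = σₙ² + σ² = 219698.4384·1002.3556/2417685.178 + 1002.3556 = σ²·(σ₀² + 2417685.178)/2417685.178 = 1002.3556·2637383.6164/2417685.178 = 1093.441057; SD = √(1002.3556·2637383.6164/2417685.178) = 33.0672.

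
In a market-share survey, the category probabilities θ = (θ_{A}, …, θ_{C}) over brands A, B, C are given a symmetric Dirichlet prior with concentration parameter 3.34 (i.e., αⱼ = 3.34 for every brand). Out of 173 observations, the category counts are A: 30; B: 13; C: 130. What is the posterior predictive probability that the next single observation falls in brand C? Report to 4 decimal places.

The Dirichlet prior is conjugate to the Multinomial likelihood: each posterior αⱼ = prior αⱼ + observed count nⱼ.
Posterior concentration: (33.34, 16.34, 133.34), total = 183.02.
P(next = C | data) = α_{C}/Σα = 0.7286.

0.7286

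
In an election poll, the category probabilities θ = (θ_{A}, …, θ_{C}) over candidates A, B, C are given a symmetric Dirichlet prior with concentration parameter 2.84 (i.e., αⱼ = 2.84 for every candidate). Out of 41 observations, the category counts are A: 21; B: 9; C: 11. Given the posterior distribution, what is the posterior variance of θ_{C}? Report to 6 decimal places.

The Dirichlet prior is conjugate to the Multinomial likelihood: each posterior αⱼ = prior αⱼ + observed count nⱼ.
Posterior concentration: (23.84, 11.84, 13.84), total = 49.52.
Var[θ_j] = α_j(Σα−α_j)/((Σα)²(Σα+1)) = 13.84·35.68/(49.52²·50.52) = 0.003986.

0.003986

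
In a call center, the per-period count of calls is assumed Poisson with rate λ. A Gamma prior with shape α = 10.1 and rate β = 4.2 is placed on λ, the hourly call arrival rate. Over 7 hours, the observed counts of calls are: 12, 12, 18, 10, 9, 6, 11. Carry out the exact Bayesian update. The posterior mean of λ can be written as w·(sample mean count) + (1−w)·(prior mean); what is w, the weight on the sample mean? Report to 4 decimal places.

With a Gamma(shape α, rate β) prior, the Poisson likelihood is conjugate: the posterior is Gamma(α + ΣXᵢ, β + n).
Posterior mean = (α₀+S)/(β₀+n) = [n/(β₀+n)]·(S/n) + [β₀/(β₀+n)]·(α₀/β₀), so only n and β₀ enter the weight.
Weight on data w = n/(β₀+n) = 7/(4.2+7) = 7/11.2 = 0.6250.

0.6250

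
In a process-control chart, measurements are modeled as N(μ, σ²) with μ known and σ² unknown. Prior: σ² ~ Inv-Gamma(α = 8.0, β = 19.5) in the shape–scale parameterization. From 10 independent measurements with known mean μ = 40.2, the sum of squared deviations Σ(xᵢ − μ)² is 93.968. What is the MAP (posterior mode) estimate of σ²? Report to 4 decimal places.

4.7489

With known mean μ and an Inverse-Gamma(α, β) prior on σ², the Normal likelihood is conjugate: posterior is Inv-Gamma(α + n/2, β + Σ(xᵢ−μ)²/2).
Posterior: Inv-Gamma(8.0 + 10/2, 19.5 + 93.968/2) = Inv-Gamma(13.00, 66.4840).
Mode = β/(α+1) = 66.4840/14.00 = 4.7489.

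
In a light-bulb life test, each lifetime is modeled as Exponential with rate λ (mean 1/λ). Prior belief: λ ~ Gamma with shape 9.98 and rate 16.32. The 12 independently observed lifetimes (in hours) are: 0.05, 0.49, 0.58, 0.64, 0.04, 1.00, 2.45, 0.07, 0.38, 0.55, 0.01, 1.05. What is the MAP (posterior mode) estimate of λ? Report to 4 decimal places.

0.8879

With a Gamma(shape α, rate β) prior on the exponential rate λ, the posterior after n observations with total T = Σxᵢ is Gamma(α+n, β+T).
Sum of observations T = 7.31 hours; n = 12.
Posterior: Gamma(9.98+12, 16.32+7.31) = Gamma(21.98, 23.63).
Mode = (α−1)/β = 0.8879.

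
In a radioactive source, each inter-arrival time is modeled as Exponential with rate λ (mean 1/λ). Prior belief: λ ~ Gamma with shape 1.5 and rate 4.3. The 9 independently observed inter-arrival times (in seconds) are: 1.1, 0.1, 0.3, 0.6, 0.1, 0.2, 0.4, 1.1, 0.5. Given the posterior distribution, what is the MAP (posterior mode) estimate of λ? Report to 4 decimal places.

1.0920

With a Gamma(shape α, rate β) prior on the exponential rate λ, the posterior after n observations with total T = Σxᵢ is Gamma(α+n, β+T).
Sum of observations T = 4.4 seconds; n = 9.
Posterior: Gamma(1.5+9, 4.3+4.4) = Gamma(10.5, 8.7).
Mode = (α−1)/β = 1.0920.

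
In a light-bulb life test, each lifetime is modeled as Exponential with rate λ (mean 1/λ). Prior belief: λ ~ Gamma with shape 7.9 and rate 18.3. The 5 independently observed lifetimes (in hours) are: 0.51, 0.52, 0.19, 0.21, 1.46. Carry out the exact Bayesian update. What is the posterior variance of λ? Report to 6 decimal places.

With a Gamma(shape α, rate β) prior on the exponential rate λ, the posterior after n observations with total T = Σxᵢ is Gamma(α+n, β+T).
Sum of observations T = 2.89 hours; n = 5.
Posterior: Gamma(7.9+5, 18.3+2.89) = Gamma(12.9, 21.19).
Var = α/β² = 0.028729.

0.028729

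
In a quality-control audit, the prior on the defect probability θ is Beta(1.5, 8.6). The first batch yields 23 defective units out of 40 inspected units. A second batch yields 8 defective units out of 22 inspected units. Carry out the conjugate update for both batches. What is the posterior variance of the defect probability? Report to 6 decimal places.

The Beta prior is conjugate to a Binomial/Bernoulli likelihood; the update adds successes to α and failures to β.
After batch 1: Beta(1.5+23, 8.6+17) = Beta(24.5, 25.6).
After batch 2: Beta(24.5+8, 25.6+14) = Beta(32.5, 39.6).
Var = αβ/((α+β)²(α+β+1)) = 32.5·39.6/(72.1²·73.1) = 0.003387.

0.003387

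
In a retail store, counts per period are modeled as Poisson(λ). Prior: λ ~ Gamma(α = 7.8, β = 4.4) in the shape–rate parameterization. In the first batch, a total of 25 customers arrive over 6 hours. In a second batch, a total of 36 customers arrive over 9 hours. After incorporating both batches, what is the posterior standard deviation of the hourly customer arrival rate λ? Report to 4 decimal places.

With a Gamma(shape α, rate β) prior, the Poisson likelihood is conjugate: the posterior is Gamma(α + ΣXᵢ, β + n).
After batch 1: Gamma(α+S, β+n) = Gamma(7.8+25, 4.4+6) = Gamma(32.8, 10.4).
After batch 2: Gamma(α+S, β+n) = Gamma(32.8+36, 10.4+9) = Gamma(68.8, 19.4).
SD = √α/β = √68.8/19.4 = 0.4276.

0.4276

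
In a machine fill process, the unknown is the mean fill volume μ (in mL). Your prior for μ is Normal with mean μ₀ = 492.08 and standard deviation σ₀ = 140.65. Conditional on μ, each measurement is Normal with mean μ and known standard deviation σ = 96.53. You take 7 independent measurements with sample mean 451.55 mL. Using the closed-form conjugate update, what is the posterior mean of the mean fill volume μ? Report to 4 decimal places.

454.1053

For Normal data with known variance σ², a Normal(μ₀, σ₀²) prior on μ is conjugate. Posterior precision = 1/σ₀² + n/σ²; posterior mean is the precision-weighted average of μ₀ and x̄.
n·x̄ = 7·451.55 = 3160.85.
σ₀² = 140.65² = 19782.4225, σ² = 96.53² = 9318.0409; σ² + n·σ₀² = 9318.0409 + 7·19782.4225 = 147794.9984.
Posterior mean = (μ₀/σ₀² + n·x̄/σ²)/(1/σ₀² + n/σ²) = (σ²·μ₀ + σ₀²·n·x̄)/(σ² + n·σ₀²) = (9318.0409·492.08 + 19782.4225·3160.85)/147794.9984 = 67114491.725197/147794.9984 = 454.1053.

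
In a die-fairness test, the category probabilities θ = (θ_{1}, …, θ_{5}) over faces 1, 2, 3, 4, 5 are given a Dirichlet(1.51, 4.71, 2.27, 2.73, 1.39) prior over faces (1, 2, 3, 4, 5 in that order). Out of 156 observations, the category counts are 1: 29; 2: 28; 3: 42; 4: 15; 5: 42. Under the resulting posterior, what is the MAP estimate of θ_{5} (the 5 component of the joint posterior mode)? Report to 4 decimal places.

The Dirichlet prior is conjugate to the Multinomial likelihood: each posterior αⱼ = prior αⱼ + observed count nⱼ.
Posterior concentration: (30.51, 32.71, 44.27, 17.73, 43.39), total = 168.61.
Joint mode component: (α_{5}−1)/(Σα−K) = 42.39/163.61 = 0.2591.

0.2591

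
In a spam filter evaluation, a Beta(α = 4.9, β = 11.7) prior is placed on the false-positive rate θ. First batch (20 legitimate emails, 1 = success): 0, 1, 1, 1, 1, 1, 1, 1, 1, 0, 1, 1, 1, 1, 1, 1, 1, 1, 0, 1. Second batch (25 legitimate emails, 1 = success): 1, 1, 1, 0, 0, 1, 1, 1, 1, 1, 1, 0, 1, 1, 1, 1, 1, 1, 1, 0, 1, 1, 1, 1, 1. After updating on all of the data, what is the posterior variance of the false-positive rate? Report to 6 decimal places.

0.003377

The Beta prior is conjugate to a Binomial/Bernoulli likelihood; the update adds successes to α and failures to β.
After batch 1: Beta(4.9+17, 11.7+3) = Beta(21.9, 14.7).
After batch 2: Beta(21.9+21, 14.7+4) = Beta(42.9, 18.7).
Var = αβ/((α+β)²(α+β+1)) = 42.9·18.7/(61.6²·62.6) = 0.003377.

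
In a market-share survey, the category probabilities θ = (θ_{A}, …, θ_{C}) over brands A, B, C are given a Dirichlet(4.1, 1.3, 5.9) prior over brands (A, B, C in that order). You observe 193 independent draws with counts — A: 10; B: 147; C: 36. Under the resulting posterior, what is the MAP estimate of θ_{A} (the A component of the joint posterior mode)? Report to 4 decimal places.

0.0651

The Dirichlet prior is conjugate to the Multinomial likelihood: each posterior αⱼ = prior αⱼ + observed count nⱼ.
Posterior concentration: (14.1, 148.3, 41.9), total = 204.3.
Joint mode component: (α_{A}−1)/(Σα−K) = 13.1/201.3 = 0.0651.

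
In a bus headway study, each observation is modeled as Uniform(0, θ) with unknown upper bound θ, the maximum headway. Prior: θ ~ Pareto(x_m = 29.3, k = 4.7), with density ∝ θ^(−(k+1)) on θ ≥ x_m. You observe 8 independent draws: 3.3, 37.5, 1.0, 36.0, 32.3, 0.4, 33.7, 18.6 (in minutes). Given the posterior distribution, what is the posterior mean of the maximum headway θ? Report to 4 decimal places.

A Pareto(scale x_m, shape k) prior on the upper bound θ of Uniform(0, θ) is conjugate: posterior is Pareto(max(x_m, max xᵢ), k + n).
Sample maximum = 37.5; prior scale x_m = 29.3 → posterior scale = max = 37.5.
Posterior shape = 4.7 + 8 = 12.7.
E[θ|data] = k·x_m/(k−1) = 12.7·37.5/11.7 = 40.7051.

40.7051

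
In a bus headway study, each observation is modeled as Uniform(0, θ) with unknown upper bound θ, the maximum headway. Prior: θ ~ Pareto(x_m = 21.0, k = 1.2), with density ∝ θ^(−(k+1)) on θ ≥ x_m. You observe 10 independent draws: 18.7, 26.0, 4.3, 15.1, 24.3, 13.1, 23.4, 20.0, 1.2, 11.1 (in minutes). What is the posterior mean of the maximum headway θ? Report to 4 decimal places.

A Pareto(scale x_m, shape k) prior on the upper bound θ of Uniform(0, θ) is conjugate: posterior is Pareto(max(x_m, max xᵢ), k + n).
Sample maximum = 26.0; prior scale x_m = 21.0 → posterior scale = max = 26.0.
Posterior shape = 1.2 + 10 = 11.2.
E[θ|data] = k·x_m/(k−1) = 11.2·26.0/10.2 = 28.5490.

28.5490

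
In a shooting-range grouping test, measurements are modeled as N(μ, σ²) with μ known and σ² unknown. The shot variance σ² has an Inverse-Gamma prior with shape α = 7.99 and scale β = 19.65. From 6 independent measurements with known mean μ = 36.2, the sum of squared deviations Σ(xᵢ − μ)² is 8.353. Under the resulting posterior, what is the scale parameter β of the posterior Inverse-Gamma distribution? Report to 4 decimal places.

With known mean μ and an Inverse-Gamma(α, β) prior on σ², the Normal likelihood is conjugate: posterior is Inv-Gamma(α + n/2, β + Σ(xᵢ−μ)²/2).
Posterior: Inv-Gamma(7.99 + 6/2, 19.65 + 8.353/2) = Inv-Gamma(10.99, 23.8265).
Posterior β = 23.8265.

23.8265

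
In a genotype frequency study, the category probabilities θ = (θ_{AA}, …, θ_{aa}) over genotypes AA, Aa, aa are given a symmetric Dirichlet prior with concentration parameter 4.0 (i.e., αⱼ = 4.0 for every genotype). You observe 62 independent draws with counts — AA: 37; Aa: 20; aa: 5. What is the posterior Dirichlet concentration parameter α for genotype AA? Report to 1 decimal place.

41.0

The Dirichlet prior is conjugate to the Multinomial likelihood: each posterior αⱼ = prior αⱼ + observed count nⱼ.
Posterior concentration: (41.0, 24.0, 9.0), total = 74.0.
α_{AA} = 4.0 + 37 = 41.0.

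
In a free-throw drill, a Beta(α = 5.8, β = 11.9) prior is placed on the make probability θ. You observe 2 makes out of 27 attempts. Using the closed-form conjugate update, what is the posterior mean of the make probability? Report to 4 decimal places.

0.1745

The Beta prior is conjugate to a Binomial/Bernoulli likelihood; the update adds successes to α and failures to β.
Posterior: Beta(α+k, β+n−k) = Beta(5.8+2, 11.9+25) = Beta(7.8, 36.9).
Posterior mean = α/(α+β) = 7.8/44.7 = 0.1745.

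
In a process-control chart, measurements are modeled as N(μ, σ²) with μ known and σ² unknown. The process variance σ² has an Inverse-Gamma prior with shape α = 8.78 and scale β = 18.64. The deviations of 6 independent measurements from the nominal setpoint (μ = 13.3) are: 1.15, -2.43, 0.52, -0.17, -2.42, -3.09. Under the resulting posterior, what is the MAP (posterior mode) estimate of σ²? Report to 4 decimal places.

With known mean μ and an Inverse-Gamma(α, β) prior on σ², the Normal likelihood is conjugate: posterior is Inv-Gamma(α + n/2, β + Σ(xᵢ−μ)²/2).
Σ(xᵢ−μ)² = (1.15)² + (-2.43)² + (0.52)² + (-0.17)² + (-2.42)² + (-3.09)² = 22.9312.
Posterior: Inv-Gamma(8.78 + 6/2, 18.64 + 22.9312/2) = Inv-Gamma(11.78, 30.10560).
Mode = β/(α+1) = 30.10560/12.78 = 2.3557.

2.3557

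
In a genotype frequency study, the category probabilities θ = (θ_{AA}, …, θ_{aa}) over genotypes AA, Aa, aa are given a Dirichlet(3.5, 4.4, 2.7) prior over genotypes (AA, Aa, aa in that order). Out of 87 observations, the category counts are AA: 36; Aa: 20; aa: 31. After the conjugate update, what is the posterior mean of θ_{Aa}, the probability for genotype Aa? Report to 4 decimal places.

The Dirichlet prior is conjugate to the Multinomial likelihood: each posterior αⱼ = prior αⱼ + observed count nⱼ.
Posterior concentration: (39.5, 24.4, 33.7), total = 97.6.
E[θ_{Aa}|data] = α_{Aa}/Σα = 24.4/97.6 = 0.2500.

0.2500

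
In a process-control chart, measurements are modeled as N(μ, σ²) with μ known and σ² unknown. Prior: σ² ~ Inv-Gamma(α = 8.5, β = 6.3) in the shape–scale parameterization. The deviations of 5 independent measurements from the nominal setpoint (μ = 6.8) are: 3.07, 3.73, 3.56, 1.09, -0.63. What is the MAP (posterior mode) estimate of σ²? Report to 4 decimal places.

2.0915

With known mean μ and an Inverse-Gamma(α, β) prior on σ², the Normal likelihood is conjugate: posterior is Inv-Gamma(α + n/2, β + Σ(xᵢ−μ)²/2).
Σ(xᵢ−μ)² = (3.07)² + (3.73)² + (3.56)² + (1.09)² + (-0.63)² = 37.5964.
Posterior: Inv-Gamma(8.5 + 5/2, 6.3 + 37.5964/2) = Inv-Gamma(11.00, 25.09820).
Mode = β/(α+1) = 25.09820/12.00 = 2.0915.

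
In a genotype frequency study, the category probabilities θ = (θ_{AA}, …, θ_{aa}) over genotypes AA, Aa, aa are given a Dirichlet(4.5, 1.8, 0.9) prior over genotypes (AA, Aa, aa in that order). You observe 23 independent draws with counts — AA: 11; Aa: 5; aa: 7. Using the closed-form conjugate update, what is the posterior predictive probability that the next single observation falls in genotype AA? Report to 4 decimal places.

0.5132

The Dirichlet prior is conjugate to the Multinomial likelihood: each posterior αⱼ = prior αⱼ + observed count nⱼ.
Posterior concentration: (15.5, 6.8, 7.9), total = 30.2.
P(next = AA | data) = α_{AA}/Σα = 0.5132.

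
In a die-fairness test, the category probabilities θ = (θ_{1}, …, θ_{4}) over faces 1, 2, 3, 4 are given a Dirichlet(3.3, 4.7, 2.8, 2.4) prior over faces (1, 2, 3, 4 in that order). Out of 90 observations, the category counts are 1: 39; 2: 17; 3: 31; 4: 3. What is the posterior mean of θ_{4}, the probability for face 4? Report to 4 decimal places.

The Dirichlet prior is conjugate to the Multinomial likelihood: each posterior αⱼ = prior αⱼ + observed count nⱼ.
Posterior concentration: (42.3, 21.7, 33.8, 5.4), total = 103.2.
E[θ_{4}|data] = α_{4}/Σα = 5.4/103.2 = 0.0523.

0.0523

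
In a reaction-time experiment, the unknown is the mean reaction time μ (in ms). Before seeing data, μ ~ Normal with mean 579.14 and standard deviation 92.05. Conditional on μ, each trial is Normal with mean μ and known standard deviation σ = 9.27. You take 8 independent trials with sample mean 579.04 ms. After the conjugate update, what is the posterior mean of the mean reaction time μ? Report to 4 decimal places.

579.0401

For Normal data with known variance σ², a Normal(μ₀, σ₀²) prior on μ is conjugate. Posterior precision = 1/σ₀² + n/σ²; posterior mean is the precision-weighted average of μ₀ and x̄.
n·x̄ = 8·579.04 = 4632.32.
σ₀² = 92.05² = 8473.2025, σ² = 9.27² = 85.9329; σ² + n·σ₀² = 85.9329 + 8·8473.2025 = 67871.5529.
Posterior mean = (μ₀/σ₀² + n·x̄/σ²)/(1/σ₀² + n/σ²) = (σ²·μ₀ + σ₀²·n·x̄)/(σ² + n·σ₀²) = (85.9329·579.14 + 8473.2025·4632.32)/67871.5529 = 39300352.584506/67871.5529 = 579.0401.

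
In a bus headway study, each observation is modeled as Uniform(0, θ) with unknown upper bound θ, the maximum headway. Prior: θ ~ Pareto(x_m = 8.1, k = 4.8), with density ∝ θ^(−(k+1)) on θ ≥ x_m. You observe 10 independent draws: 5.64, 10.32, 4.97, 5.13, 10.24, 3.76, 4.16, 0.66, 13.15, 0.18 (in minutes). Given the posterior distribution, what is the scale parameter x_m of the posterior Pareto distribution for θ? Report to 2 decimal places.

A Pareto(scale x_m, shape k) prior on the upper bound θ of Uniform(0, θ) is conjugate: posterior is Pareto(max(x_m, max xᵢ), k + n).
Sample maximum = 13.15; prior scale x_m = 8.1 → posterior scale = max = 13.15.
Posterior shape = 4.8 + 10 = 14.8.
Posterior scale x_m = 13.15.

13.15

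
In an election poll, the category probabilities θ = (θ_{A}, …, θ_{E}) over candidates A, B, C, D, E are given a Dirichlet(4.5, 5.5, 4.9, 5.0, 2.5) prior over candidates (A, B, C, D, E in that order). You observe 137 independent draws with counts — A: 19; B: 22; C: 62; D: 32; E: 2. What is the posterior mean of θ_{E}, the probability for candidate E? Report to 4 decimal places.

The Dirichlet prior is conjugate to the Multinomial likelihood: each posterior αⱼ = prior αⱼ + observed count nⱼ.
Posterior concentration: (23.5, 27.5, 66.9, 37.0, 4.5), total = 159.4.
E[θ_{E}|data] = α_{E}/Σα = 4.5/159.4 = 0.0282.

0.0282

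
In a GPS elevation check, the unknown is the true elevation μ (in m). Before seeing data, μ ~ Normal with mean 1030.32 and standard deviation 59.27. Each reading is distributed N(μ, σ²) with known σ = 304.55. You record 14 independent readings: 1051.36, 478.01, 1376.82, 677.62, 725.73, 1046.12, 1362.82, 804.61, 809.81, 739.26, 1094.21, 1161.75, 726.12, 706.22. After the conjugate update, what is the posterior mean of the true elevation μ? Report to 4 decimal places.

For Normal data with known variance σ², a Normal(μ₀, σ₀²) prior on μ is conjugate. Posterior precision = 1/σ₀² + n/σ²; posterior mean is the precision-weighted average of μ₀ and x̄.
Σxᵢ = 1051.36 + 478.01 + 1376.82 + 677.62 + 725.73 + 1046.12 + 1362.82 + 804.61 + 809.81 + 739.26 + 1094.21 + 1161.75 + 726.12 + 706.22 = 12760.46, so n·x̄ = 12760.46.
σ₀² = 59.27² = 3512.9329, σ² = 304.55² = 92750.7025; σ² + n·σ₀² = 92750.7025 + 14·3512.9329 = 141931.7631.
Posterior mean = (μ₀/σ₀² + n·x̄/σ²)/(1/σ₀² + n/σ²) = (σ²·μ₀ + σ₀²·n·x̄)/(σ² + n·σ₀²) = (92750.7025·1030.32 + 3512.9329·12760.46)/141931.7631 = 140389543.552934/141931.7631 = 989.1341.

989.1341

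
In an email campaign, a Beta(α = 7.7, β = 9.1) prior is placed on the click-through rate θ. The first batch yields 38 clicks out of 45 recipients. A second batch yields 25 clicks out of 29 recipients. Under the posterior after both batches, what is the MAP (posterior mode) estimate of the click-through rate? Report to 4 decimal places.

0.7849

The Beta prior is conjugate to a Binomial/Bernoulli likelihood; the update adds successes to α and failures to β.
After batch 1: Beta(7.7+38, 9.1+7) = Beta(45.7, 16.1).
After batch 2: Beta(45.7+25, 16.1+4) = Beta(70.7, 20.1).
Mode of Beta(a,b) for a,b>1 is (a−1)/(a+b−2) = 69.7/88.8 = 0.7849.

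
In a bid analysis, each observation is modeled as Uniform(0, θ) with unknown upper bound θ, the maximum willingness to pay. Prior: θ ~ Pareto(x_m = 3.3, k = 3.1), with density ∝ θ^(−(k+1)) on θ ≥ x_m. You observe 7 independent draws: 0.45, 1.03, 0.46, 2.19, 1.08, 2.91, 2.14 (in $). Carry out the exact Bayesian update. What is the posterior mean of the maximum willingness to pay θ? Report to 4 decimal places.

3.6626

A Pareto(scale x_m, shape k) prior on the upper bound θ of Uniform(0, θ) is conjugate: posterior is Pareto(max(x_m, max xᵢ), k + n).
Sample maximum = 2.91; prior scale x_m = 3.3 → posterior scale = max = 3.30.
Posterior shape = 3.1 + 7 = 10.1.
E[θ|data] = k·x_m/(k−1) = 10.1·3.30/9.1 = 3.6626.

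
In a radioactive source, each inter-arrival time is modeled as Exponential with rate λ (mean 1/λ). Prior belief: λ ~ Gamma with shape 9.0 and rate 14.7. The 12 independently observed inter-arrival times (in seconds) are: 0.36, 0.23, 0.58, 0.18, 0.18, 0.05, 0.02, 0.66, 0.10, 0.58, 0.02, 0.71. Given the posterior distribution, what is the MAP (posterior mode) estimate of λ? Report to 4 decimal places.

1.0887

With a Gamma(shape α, rate β) prior on the exponential rate λ, the posterior after n observations with total T = Σxᵢ is Gamma(α+n, β+T).
Sum of observations T = 3.67 seconds; n = 12.
Posterior: Gamma(9.0+12, 14.7+3.67) = Gamma(21.0, 18.37).
Mode = (α−1)/β = 1.0887.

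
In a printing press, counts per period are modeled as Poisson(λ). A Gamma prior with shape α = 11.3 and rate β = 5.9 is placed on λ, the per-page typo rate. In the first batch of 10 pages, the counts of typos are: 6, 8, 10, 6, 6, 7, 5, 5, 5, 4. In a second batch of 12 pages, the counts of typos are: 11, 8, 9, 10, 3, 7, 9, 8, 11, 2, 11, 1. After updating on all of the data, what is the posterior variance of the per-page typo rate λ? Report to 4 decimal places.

With a Gamma(shape α, rate β) prior, the Poisson likelihood is conjugate: the posterior is Gamma(α + ΣXᵢ, β + n).
Batch 1: sum of counts S = 62 over n = 10 pages.
After batch 1: Gamma(α+S, β+n) = Gamma(11.3+62, 5.9+10) = Gamma(73.3, 15.9).
Batch 2: sum of counts S = 90 over n = 12 pages.
After batch 2: Gamma(α+S, β+n) = Gamma(73.3+90, 15.9+12) = Gamma(163.3, 27.9).
Var = α/β² = 163.3/27.9² = 0.2098.

0.2098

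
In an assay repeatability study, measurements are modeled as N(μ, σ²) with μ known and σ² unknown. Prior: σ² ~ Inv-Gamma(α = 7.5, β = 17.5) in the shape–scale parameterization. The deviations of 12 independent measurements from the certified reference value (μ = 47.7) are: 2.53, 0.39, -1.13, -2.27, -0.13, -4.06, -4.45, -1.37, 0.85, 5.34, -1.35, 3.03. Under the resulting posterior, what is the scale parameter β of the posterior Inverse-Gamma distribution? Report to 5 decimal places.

63.20210

With known mean μ and an Inverse-Gamma(α, β) prior on σ², the Normal likelihood is conjugate: posterior is Inv-Gamma(α + n/2, β + Σ(xᵢ−μ)²/2).
Σ(xᵢ−μ)² = (2.53)² + (0.39)² + (-1.13)² + (-2.27)² + (-0.13)² + (-4.06)² + (-4.45)² + (-1.37)² + (0.85)² + (5.34)² + (-1.35)² + (3.03)² = 91.4042.
Posterior: Inv-Gamma(7.5 + 12/2, 17.5 + 91.4042/2) = Inv-Gamma(13.50, 63.20210).
Posterior β = 63.20210.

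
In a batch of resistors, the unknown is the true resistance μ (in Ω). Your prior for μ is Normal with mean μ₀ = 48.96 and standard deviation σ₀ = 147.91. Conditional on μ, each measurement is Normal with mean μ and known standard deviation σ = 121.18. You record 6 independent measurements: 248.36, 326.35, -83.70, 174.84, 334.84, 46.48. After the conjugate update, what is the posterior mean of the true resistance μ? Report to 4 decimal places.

For Normal data with known variance σ², a Normal(μ₀, σ₀²) prior on μ is conjugate. Posterior precision = 1/σ₀² + n/σ²; posterior mean is the precision-weighted average of μ₀ and x̄.
Σxᵢ = 248.36 + 326.35 + (-83.70) + 174.84 + 334.84 + 46.48 = 1047.17, so n·x̄ = 1047.17.
σ₀² = 147.91² = 21877.3681, σ² = 121.18² = 14684.5924; σ² + n·σ₀² = 14684.5924 + 6·21877.3681 = 145948.801.
Posterior mean = (μ₀/σ₀² + n·x̄/σ²)/(1/σ₀² + n/σ²) = (σ²·μ₀ + σ₀²·n·x̄)/(σ² + n·σ₀²) = (14684.5924·48.96 + 21877.3681·1047.17)/145948.801 = 23628281.197181/145948.801 = 161.8943.

161.8943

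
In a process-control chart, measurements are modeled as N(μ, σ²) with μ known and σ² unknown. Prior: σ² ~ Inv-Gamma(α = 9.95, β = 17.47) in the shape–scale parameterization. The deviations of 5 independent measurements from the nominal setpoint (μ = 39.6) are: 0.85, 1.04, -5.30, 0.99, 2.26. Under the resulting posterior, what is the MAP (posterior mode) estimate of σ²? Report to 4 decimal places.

With known mean μ and an Inverse-Gamma(α, β) prior on σ², the Normal likelihood is conjugate: posterior is Inv-Gamma(α + n/2, β + Σ(xᵢ−μ)²/2).
Σ(xᵢ−μ)² = (0.85)² + (1.04)² + (-5.30)² + (0.99)² + (2.26)² = 35.9818.
Posterior: Inv-Gamma(9.95 + 5/2, 17.47 + 35.9818/2) = Inv-Gamma(12.45, 35.46090).
Mode = β/(α+1) = 35.46090/13.45 = 2.6365.

2.6365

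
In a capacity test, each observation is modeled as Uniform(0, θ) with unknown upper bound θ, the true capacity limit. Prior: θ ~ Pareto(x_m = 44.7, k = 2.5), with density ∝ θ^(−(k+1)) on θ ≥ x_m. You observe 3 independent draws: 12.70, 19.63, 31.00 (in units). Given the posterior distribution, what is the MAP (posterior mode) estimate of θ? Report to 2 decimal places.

A Pareto(scale x_m, shape k) prior on the upper bound θ of Uniform(0, θ) is conjugate: posterior is Pareto(max(x_m, max xᵢ), k + n).
Sample maximum = 31.00; prior scale x_m = 44.7 → posterior scale = max = 44.70.
Posterior shape = 2.5 + 3 = 5.5.
The Pareto density is decreasing on [x_m, ∞), so the mode is x_m = 44.70.

44.70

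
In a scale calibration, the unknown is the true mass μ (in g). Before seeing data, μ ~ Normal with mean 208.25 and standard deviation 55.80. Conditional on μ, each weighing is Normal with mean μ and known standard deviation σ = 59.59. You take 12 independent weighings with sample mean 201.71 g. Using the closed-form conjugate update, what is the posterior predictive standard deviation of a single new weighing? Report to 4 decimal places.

61.8159

For Normal data with known variance σ², a Normal(μ₀, σ₀²) prior on μ is conjugate. Posterior precision = 1/σ₀² + n/σ²; posterior mean is the precision-weighted average of μ₀ and x̄.
σ₀² = 55.80² = 3113.64, σ² = 59.59² = 3550.9681; σ² + n·σ₀² = 3550.9681 + 12·3113.64 = 40914.6481.
Posterior precision = 1/σ₀² + n/σ² = 1/3113.64 + 12/3550.9681 = (σ² + n·σ₀²)/(σ₀²σ²) = 40914.6481/(3113.64·3550.9681); posterior variance σₙ² = σ₀²σ²/(σ² + n·σ₀²) = 3113.64·3550.9681/40914.6481 = 270.231734.
Predictive variance for one new observation = σₙ² + σ² = 3113.64·3550.9681/40914.6481 + 3550.9681 = σ²·(σ₀² + 40914.6481)/40914.6481 = 3550.9681·44028.2881/40914.6481 = 3821.199834; SD = √(3550.9681·44028.2881/40914.6481) = 61.8159.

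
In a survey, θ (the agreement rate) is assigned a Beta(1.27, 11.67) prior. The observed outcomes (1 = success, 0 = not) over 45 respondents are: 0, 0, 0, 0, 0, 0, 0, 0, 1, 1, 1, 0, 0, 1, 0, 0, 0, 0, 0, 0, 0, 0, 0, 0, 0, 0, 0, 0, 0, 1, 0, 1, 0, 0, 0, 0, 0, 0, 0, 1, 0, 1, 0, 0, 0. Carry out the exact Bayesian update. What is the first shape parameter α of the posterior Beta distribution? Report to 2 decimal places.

9.27

The Beta prior is conjugate to a Binomial/Bernoulli likelihood; the update adds successes to α and failures to β.
Posterior: Beta(α+k, β+n−k) = Beta(1.27+8, 11.67+37) = Beta(9.27, 48.67).
Posterior α = 9.27.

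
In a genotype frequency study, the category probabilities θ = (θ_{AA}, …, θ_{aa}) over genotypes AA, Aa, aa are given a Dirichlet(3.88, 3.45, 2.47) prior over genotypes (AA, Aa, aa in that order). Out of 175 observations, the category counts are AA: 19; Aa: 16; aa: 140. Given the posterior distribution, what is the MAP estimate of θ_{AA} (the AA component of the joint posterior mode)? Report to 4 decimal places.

0.1204

The Dirichlet prior is conjugate to the Multinomial likelihood: each posterior αⱼ = prior αⱼ + observed count nⱼ.
Posterior concentration: (22.88, 19.45, 142.47), total = 184.80.
Joint mode component: (α_{AA}−1)/(Σα−K) = 21.88/181.80 = 0.1204.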